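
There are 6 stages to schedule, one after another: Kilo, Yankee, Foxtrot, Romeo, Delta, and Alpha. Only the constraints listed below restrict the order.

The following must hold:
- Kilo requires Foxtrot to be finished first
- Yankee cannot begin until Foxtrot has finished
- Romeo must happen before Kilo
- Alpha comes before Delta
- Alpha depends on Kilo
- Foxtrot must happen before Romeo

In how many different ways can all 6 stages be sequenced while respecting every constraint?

5

Foxtrot is the only stage with nothing required before it, so every ordering starts there.
Enumerating by repeatedly choosing an available stage (one whose prerequisites are all placed) gives 5 distinct complete orderings.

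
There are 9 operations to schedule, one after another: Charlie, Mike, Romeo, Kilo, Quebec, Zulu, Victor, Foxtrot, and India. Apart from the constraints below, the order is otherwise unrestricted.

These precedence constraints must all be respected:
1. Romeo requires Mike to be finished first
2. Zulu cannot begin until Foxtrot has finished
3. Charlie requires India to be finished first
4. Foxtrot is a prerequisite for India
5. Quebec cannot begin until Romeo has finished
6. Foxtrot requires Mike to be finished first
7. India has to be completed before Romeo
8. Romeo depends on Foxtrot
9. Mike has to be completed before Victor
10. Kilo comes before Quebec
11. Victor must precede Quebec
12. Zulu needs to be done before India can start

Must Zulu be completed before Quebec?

Tracing the constraints gives a chain: Zulu → India → Romeo → Quebec.
That forces Zulu before Quebec in every valid schedule.

Yes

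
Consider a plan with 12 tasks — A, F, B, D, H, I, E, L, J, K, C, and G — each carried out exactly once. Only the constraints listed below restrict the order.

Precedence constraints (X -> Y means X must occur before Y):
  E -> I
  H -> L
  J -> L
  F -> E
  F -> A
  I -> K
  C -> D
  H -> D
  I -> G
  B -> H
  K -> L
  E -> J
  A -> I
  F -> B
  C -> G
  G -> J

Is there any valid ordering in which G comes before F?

No

The constraints give a chain F → A → I → G, which forces F before G.
Hence G can never be scheduled before F.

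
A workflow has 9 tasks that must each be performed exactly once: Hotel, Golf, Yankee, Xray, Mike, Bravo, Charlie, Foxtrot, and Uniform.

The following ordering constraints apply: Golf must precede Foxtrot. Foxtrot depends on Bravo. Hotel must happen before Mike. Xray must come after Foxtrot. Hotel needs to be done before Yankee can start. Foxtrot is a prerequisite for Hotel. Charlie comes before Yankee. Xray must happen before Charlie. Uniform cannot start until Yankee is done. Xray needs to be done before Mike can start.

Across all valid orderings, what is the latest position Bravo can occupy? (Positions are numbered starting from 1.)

2

Following every chain forward from Bravo, the tasks that must come later are Hotel, Yankee, Xray, Mike, Charlie, Foxtrot, Uniform — 7 of them.
So at least 7 tasks follow Bravo, putting Bravo no later than position 2. That position is achievable by scheduling everything else first.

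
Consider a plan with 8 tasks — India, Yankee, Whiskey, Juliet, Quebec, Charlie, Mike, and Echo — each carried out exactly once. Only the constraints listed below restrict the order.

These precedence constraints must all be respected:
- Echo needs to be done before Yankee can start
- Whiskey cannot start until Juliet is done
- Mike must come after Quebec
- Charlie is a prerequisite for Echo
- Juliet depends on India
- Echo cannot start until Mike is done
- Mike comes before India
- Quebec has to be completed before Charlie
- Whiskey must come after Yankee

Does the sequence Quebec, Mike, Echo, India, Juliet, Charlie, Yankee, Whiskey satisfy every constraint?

No

Here Charlie comes after Echo.
Since Charlie is required before Echo, the ordering is invalid.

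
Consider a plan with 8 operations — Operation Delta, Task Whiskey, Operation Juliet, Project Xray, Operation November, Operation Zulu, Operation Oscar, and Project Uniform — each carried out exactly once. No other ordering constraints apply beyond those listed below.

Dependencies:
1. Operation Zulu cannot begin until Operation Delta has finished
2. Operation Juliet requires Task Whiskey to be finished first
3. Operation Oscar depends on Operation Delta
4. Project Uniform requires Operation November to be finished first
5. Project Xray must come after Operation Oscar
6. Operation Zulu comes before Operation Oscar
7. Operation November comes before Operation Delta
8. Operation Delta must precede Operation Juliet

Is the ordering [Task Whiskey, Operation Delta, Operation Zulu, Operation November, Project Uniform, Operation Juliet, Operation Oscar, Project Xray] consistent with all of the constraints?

The sequence places Operation Delta ahead of Operation November.
But one of the constraints requires Operation November before Operation Delta, so this ordering violates it.

No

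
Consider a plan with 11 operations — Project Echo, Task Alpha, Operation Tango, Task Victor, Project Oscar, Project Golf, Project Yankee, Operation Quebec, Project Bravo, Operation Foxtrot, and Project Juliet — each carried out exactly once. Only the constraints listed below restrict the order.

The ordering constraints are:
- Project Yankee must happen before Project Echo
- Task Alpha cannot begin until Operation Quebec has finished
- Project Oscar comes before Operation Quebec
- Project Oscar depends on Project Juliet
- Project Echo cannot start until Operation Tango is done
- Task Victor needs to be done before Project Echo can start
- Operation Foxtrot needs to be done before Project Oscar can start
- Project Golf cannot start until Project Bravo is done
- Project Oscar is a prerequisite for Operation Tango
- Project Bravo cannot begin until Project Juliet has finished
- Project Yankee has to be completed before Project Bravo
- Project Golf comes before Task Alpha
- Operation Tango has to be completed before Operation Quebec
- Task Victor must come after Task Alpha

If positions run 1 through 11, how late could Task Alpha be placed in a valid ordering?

The operations that are forced after Task Alpha, directly or by a chain of constraints, are Project Echo, Task Victor. That's 2 operations.
So at least 2 operations follow Task Alpha, putting Task Alpha no later than position 9. That position is achievable by scheduling everything else first.

9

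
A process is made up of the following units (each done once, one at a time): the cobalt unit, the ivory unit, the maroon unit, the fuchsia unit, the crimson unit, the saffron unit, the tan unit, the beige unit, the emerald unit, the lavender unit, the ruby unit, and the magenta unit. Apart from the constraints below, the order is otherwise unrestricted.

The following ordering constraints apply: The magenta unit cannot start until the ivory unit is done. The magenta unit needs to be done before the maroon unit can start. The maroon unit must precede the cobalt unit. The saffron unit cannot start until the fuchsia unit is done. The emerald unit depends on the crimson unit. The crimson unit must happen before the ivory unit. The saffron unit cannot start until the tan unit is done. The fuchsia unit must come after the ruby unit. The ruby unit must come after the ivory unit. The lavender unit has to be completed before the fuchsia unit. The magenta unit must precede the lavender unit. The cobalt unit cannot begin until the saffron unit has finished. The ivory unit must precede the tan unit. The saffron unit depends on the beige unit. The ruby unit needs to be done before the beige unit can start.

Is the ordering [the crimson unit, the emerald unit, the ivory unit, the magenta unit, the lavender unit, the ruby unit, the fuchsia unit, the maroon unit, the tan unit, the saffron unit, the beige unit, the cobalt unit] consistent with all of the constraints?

No

Here the beige unit comes after the saffron unit.
Since the beige unit is required before the saffron unit, the ordering is invalid.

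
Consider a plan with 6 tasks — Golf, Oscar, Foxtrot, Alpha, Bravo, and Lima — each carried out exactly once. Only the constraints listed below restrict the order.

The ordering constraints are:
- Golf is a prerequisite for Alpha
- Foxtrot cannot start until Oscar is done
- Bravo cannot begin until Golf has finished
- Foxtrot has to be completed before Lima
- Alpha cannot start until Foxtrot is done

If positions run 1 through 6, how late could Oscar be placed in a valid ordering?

3

Every task that must follow Oscar has to come after it. Tracing all chains starting from Oscar, those tasks are: Foxtrot, Alpha, Lima — 3 in total.
So at least 3 tasks follow Oscar, putting Oscar no later than position 3. That position is achievable by scheduling everything else first.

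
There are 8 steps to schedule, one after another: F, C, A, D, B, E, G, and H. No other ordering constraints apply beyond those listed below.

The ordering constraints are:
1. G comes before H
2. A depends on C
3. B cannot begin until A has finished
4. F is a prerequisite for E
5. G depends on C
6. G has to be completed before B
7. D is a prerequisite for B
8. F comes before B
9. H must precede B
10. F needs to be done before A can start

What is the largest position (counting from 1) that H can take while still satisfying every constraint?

The only step forced after H (directly or by a chain) is B.
With 1 mandatory successor out of 8 steps total, the latest slot for H is 8−1 = 7, and it's reachable by doing all non-successors before H.

7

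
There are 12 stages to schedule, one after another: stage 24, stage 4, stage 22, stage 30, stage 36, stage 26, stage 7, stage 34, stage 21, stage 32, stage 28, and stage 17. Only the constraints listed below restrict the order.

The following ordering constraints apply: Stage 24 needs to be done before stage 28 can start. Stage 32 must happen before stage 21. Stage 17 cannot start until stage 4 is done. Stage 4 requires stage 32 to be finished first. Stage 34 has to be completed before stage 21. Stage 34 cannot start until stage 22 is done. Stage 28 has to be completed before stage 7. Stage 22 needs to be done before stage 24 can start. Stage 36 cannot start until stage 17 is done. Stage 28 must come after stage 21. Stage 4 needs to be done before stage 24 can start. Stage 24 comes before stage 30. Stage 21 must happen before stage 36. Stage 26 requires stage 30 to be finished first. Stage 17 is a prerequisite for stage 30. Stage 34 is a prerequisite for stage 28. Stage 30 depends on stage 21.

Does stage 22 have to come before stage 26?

Chaining the stated constraints: stage 22 → stage 24 → stage 30 → stage 26.
That forces stage 22 before stage 26 in every valid schedule.

Yes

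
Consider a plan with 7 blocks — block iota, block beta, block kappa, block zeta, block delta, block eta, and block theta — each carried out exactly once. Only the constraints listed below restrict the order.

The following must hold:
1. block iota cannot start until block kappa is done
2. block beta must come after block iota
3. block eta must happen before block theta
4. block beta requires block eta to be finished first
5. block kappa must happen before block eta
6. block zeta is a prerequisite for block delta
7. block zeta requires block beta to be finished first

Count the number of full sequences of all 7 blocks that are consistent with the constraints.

Only block kappa has no prerequisites, so it must go first.
Systematically extending each partial ordering one block at a time and counting, there are 9 complete orderings.

9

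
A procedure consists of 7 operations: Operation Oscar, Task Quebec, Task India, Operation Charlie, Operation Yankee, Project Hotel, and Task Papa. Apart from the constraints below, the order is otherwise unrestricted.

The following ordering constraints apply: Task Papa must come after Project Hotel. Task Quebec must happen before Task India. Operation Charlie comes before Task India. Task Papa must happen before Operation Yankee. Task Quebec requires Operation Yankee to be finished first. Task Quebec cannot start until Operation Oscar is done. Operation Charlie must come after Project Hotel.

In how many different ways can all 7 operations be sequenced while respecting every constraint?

19

2 operations have no prerequisites (Operation Oscar, Project Hotel), so any of them could come first.
Systematically extending each partial ordering one operation at a time and counting, there are 19 complete orderings.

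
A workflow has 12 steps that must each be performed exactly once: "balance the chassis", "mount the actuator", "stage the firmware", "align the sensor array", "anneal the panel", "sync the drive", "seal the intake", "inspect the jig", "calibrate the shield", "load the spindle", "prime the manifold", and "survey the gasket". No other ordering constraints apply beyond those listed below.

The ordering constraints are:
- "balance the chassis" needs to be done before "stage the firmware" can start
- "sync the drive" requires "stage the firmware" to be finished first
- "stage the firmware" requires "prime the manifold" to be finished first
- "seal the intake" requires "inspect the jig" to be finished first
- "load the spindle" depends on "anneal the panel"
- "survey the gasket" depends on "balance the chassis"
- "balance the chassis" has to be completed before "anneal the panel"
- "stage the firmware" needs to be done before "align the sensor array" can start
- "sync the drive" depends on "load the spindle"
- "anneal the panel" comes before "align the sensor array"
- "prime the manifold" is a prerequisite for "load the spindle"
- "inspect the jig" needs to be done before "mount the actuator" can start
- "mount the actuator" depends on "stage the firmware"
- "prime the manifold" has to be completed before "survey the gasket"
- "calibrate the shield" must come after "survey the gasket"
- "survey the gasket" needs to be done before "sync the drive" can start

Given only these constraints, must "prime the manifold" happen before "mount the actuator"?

There is a constraint chain "prime the manifold" → "stage the firmware" → "mount the actuator".
So "prime the manifold" must precede "mount the actuator" in any valid ordering.

Yes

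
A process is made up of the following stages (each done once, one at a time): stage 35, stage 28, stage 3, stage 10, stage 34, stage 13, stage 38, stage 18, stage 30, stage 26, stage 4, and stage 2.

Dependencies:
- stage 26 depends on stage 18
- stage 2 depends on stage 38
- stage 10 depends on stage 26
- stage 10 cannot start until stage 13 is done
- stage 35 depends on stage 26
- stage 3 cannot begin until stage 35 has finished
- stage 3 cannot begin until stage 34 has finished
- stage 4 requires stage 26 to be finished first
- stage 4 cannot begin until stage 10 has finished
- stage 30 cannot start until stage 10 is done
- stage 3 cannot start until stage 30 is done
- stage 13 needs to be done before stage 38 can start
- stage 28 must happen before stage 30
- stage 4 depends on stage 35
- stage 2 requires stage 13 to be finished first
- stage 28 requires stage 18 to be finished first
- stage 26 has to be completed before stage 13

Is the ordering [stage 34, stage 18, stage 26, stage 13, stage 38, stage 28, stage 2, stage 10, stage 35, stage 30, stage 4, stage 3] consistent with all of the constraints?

Checking each listed constraint against this order: for instance, stage 34 is in position 1 and stage 3 in position 12, so that constraint holds — and the remaining constraints check out the same way.

Yes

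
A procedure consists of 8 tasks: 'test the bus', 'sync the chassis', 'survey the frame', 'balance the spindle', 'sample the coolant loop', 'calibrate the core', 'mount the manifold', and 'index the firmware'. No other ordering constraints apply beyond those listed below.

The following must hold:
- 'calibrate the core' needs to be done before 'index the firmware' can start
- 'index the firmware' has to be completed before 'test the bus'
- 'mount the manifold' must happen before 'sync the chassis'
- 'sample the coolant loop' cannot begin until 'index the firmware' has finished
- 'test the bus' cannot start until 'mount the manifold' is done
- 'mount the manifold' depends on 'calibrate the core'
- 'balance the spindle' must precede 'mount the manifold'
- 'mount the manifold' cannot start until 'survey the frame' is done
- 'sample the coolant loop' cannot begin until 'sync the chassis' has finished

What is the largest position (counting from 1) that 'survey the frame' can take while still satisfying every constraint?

Following every chain forward from 'survey the frame', the tasks that must come later are 'test the bus', 'sync the chassis', 'sample the coolant loop', 'mount the manifold' — 4 of them.
With 4 mandatory successors out of 8 tasks total, the latest slot for 'survey the frame' is 8−4 = 4, and it's reachable by doing all non-successors before 'survey the frame'.

4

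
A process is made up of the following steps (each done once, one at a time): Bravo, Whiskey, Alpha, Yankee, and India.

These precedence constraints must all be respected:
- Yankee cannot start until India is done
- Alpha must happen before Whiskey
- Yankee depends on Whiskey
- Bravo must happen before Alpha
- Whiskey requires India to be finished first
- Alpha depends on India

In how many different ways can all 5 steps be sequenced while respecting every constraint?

2 steps have no prerequisites (Bravo, India), so any of them could come first.
Systematically extending each partial ordering one step at a time and counting, there are 2 complete orderings.

2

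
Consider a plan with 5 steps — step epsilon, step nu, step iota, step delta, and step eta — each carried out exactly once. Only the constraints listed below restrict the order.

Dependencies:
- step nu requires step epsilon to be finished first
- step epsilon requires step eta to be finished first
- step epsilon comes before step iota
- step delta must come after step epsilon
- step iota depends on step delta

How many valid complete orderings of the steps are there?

Only step eta has no prerequisites, so it must go first.
Counting all ways to extend the partial order to a total order gives 3.

3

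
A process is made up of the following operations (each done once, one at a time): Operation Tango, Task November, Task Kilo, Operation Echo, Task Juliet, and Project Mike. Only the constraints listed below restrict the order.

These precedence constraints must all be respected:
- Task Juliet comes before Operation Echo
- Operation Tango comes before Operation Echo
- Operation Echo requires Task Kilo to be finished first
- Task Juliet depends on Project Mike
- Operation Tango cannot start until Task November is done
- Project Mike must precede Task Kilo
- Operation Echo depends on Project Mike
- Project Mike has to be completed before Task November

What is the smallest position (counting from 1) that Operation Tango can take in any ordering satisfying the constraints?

Every operation that must precede Operation Tango has to come before it. Tracing all chains that end at Operation Tango, those operations are: Task November, Project Mike — 2 in total.
With 2 mandatory predecessors, the earliest Operation Tango can sit is position 2+1 = 3, and placing just those 2 first achieves it.

3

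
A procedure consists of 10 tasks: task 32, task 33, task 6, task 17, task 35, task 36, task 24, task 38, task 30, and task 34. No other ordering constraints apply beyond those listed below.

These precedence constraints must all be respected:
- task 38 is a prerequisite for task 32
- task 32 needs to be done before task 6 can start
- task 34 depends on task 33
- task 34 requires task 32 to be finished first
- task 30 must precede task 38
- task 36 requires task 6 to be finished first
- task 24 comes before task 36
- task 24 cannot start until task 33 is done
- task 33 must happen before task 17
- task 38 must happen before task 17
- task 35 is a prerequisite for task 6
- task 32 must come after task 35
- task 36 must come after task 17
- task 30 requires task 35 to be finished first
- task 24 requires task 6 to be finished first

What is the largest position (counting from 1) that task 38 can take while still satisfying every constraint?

The tasks that are forced after task 38, directly or by a chain of constraints, are task 32, task 6, task 17, task 36, task 24, task 34. That's 6 tasks.
With 6 mandatory successors out of 10 tasks total, the latest slot for task 38 is 10−6 = 4, and it's reachable by doing all non-successors before task 38.

4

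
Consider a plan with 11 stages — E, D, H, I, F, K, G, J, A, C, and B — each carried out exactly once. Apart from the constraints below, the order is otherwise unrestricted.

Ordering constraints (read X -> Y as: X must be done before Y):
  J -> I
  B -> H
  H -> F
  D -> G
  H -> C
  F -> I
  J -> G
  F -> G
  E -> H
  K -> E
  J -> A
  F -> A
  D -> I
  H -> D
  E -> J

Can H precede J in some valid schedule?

Nothing in the constraints forces J before H — there is no chain from J to H.
So a valid ordering placing H earlier than J exists.

Yes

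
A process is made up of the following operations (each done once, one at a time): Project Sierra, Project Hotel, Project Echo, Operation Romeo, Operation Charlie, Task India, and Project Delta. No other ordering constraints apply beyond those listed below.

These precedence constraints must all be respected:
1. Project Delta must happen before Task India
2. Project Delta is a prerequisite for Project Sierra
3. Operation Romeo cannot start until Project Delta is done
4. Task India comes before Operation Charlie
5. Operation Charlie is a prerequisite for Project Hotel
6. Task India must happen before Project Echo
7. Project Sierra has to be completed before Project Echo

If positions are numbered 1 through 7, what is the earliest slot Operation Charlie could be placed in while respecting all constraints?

The operations that are forced before Operation Charlie, directly or transitively, are Task India, Project Delta. That's 2 operations.
With 2 mandatory predecessors, the earliest Operation Charlie can sit is position 2+1 = 3, and placing just those 2 first achieves it.

3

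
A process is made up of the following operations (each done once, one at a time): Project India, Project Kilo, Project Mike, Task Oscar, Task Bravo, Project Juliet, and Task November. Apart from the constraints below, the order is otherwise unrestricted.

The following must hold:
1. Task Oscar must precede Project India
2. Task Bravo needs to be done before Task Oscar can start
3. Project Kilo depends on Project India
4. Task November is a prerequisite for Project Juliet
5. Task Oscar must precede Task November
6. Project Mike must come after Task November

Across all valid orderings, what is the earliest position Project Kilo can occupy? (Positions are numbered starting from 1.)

Working backwards through the constraints from Project Kilo, its full set of required predecessors is Project India, Task Oscar, Task Bravo — 3 of them.
So at minimum 3 operations come before Project Kilo, putting Project Kilo no earlier than position 4. That position is achievable by scheduling exactly those predecessors first.

4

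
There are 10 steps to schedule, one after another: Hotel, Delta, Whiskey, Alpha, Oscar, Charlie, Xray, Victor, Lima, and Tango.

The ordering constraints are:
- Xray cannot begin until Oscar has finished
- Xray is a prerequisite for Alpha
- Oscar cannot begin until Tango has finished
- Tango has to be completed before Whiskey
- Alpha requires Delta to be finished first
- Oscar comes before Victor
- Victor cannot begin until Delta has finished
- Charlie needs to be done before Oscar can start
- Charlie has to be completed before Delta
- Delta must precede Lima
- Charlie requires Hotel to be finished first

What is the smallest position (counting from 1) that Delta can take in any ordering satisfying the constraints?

3

Working backwards through the constraints from Delta, its full set of required predecessors is Hotel, Charlie — 2 of them.
So at minimum 2 steps come before Delta, putting Delta no earlier than position 3. That position is achievable by scheduling exactly those predecessors first.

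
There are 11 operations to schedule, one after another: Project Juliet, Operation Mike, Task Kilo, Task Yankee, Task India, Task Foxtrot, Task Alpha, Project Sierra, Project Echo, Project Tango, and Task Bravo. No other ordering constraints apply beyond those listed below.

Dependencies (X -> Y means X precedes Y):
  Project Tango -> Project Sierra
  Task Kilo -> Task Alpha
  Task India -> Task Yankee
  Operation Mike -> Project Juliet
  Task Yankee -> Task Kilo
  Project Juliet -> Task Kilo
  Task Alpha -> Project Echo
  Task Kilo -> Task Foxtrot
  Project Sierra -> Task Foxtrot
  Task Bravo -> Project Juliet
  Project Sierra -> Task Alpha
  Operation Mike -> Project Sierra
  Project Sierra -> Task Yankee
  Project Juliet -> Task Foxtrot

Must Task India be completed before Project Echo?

Chaining the stated constraints: Task India → Task Yankee → Task Kilo → Task Alpha → Project Echo.
So Task India must precede Project Echo in any valid ordering.

Yes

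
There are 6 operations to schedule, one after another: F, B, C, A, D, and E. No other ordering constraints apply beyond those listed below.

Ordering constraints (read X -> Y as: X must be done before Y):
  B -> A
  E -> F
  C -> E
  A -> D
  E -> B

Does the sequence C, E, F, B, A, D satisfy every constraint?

Going through the constraints one by one, each required predecessor appears earlier in the sequence than its dependent — e.g. E (position 2) is before B (position 4), as required.

Yes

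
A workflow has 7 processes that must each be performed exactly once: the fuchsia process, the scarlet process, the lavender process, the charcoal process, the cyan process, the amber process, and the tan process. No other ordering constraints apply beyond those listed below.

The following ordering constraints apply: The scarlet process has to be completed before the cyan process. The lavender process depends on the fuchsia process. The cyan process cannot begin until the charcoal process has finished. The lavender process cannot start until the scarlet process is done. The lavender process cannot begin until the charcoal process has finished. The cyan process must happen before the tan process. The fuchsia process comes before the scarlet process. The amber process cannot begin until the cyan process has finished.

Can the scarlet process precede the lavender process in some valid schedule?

The constraints force the scarlet process before the lavender process, so yes — every valid ordering has the scarlet process earlier.

Yes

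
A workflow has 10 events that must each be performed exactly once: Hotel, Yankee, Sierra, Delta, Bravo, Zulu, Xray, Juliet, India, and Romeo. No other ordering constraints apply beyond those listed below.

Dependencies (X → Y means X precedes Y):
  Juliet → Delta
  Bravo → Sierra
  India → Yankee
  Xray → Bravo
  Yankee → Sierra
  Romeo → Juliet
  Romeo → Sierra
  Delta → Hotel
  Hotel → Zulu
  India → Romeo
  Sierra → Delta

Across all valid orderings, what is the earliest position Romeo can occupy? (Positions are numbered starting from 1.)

2

Working backwards through the constraints from Romeo, its only required predecessor is India.
So at minimum 1 event comes before Romeo, putting Romeo no earlier than position 2. That position is achievable by scheduling exactly that predecessor first.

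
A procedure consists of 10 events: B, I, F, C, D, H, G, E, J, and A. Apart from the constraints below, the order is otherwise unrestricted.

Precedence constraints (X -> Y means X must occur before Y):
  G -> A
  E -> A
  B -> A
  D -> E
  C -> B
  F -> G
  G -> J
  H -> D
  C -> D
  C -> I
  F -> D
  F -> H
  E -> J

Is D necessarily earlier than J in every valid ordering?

Yes

Following the dependencies: D → E → J.
So D must precede J in any valid ordering.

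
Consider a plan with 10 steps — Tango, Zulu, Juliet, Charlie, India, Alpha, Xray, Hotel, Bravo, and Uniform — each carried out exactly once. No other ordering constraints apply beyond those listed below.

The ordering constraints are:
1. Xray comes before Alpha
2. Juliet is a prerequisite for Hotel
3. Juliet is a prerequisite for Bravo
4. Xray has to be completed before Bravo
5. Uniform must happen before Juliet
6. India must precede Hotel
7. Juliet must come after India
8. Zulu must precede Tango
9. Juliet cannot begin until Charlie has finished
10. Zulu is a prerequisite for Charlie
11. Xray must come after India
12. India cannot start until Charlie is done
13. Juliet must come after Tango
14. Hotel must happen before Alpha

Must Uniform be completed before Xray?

No

No chain of constraints connects Uniform to Xray in either direction.
A valid ordering placing Xray before Uniform exists, so the answer is no.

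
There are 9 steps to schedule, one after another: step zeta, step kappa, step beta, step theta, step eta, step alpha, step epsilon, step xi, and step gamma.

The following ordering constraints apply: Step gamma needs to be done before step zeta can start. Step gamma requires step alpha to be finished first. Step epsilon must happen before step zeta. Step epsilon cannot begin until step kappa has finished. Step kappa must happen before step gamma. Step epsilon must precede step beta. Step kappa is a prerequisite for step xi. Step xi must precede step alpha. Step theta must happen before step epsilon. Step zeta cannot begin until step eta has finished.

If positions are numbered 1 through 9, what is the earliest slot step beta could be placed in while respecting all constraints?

Every step that must precede step beta has to come before it. Tracing all chains that end at step beta, those steps are: step kappa, step theta, step epsilon — 3 in total.
So at minimum 3 steps come before step beta, putting step beta no earlier than position 4. That position is achievable by scheduling exactly those predecessors first.

4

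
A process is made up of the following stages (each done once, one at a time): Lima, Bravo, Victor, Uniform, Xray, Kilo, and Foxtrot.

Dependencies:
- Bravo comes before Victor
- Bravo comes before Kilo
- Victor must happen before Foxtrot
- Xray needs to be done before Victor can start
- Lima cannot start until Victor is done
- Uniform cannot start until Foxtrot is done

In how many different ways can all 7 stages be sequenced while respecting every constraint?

The stages with no prerequisites are Bravo, Xray; any of them can be placed first.
Enumerating by repeatedly choosing an available stage (one whose prerequisites are all placed) gives 33 distinct complete orderings.

33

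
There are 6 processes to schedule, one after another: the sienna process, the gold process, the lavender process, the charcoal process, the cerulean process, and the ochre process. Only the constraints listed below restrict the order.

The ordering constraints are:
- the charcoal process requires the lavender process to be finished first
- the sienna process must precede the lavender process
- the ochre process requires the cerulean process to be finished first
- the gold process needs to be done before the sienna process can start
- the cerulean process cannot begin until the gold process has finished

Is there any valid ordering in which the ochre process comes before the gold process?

There is a dependency chain the gold process → the cerulean process → the ochre process, so the ochre process always comes after the gold process.
Hence the ochre process can never be scheduled before the gold process.

No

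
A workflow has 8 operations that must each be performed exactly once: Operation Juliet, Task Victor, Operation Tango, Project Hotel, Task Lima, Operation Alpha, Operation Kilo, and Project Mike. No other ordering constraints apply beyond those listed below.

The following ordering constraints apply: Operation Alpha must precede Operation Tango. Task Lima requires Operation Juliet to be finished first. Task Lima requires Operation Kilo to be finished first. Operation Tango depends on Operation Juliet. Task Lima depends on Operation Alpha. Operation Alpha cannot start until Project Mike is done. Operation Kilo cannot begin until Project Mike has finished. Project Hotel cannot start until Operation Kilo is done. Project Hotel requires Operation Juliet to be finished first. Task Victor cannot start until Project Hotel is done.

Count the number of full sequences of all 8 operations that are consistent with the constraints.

129

2 operations have no prerequisites (Operation Juliet, Project Mike), so any of them could come first.
Systematically extending each partial ordering one operation at a time and counting, there are 129 complete orderings.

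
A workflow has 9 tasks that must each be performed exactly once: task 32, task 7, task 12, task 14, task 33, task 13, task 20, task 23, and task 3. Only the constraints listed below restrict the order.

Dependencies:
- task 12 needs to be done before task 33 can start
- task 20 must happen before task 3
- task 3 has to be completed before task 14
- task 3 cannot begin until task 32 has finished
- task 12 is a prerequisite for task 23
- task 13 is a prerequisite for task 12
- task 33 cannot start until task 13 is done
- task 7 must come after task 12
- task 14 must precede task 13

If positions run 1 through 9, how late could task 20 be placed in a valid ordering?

Every task that must follow task 20 has to come after it. Tracing all chains starting from task 20, those tasks are: task 7, task 12, task 14, task 33, task 13, task 23, task 3 — 7 in total.
So at least 7 tasks follow task 20, putting task 20 no later than position 2. That position is achievable by scheduling everything else first.

2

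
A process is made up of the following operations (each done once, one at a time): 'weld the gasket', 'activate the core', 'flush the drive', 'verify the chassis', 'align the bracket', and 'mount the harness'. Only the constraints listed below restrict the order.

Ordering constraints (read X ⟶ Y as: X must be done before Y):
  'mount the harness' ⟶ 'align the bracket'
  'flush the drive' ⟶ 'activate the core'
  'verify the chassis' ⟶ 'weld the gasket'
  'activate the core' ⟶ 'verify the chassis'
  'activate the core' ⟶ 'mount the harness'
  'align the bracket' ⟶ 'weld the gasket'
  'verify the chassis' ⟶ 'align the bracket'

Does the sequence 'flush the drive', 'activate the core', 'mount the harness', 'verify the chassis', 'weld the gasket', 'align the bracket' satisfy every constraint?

Here 'align the bracket' comes after 'weld the gasket'.
But one of the constraints requires 'align the bracket' before 'weld the gasket', so this ordering violates it.

No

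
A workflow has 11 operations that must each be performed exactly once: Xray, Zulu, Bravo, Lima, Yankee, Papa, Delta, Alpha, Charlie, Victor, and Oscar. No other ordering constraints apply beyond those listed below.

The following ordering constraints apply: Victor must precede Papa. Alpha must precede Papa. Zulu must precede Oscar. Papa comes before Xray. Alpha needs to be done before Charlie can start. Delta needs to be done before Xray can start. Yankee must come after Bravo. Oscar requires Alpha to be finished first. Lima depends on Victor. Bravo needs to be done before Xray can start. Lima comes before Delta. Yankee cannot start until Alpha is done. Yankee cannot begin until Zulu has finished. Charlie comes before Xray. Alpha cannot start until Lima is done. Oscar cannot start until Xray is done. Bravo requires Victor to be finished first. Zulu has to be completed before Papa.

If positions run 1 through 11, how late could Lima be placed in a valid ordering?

4

Every operation that must follow Lima has to come after it. Tracing all chains starting from Lima, those operations are: Xray, Yankee, Papa, Delta, Alpha, Charlie, Oscar — 7 in total.
So at least 7 operations follow Lima, putting Lima no later than position 4. That position is achievable by scheduling everything else first.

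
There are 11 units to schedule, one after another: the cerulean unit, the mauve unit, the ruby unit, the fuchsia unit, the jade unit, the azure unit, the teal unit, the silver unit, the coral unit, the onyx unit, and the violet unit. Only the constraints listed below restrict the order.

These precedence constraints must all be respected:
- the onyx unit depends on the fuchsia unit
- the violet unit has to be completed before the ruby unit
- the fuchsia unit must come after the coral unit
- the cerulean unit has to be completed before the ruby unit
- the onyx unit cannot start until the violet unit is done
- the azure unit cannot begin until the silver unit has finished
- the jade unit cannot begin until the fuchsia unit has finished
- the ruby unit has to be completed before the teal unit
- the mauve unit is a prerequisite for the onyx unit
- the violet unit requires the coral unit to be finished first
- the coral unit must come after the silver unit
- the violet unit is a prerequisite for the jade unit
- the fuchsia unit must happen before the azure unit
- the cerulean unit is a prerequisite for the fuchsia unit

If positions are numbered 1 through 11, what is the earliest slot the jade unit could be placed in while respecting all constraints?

Every unit that must precede the jade unit has to come before it. Tracing all chains that end at the jade unit, those units are: the cerulean unit, the fuchsia unit, the silver unit, the coral unit, the violet unit — 5 in total.
So at minimum 5 units come before the jade unit, putting the jade unit no earlier than position 6. That position is achievable by scheduling exactly those predecessors first.

6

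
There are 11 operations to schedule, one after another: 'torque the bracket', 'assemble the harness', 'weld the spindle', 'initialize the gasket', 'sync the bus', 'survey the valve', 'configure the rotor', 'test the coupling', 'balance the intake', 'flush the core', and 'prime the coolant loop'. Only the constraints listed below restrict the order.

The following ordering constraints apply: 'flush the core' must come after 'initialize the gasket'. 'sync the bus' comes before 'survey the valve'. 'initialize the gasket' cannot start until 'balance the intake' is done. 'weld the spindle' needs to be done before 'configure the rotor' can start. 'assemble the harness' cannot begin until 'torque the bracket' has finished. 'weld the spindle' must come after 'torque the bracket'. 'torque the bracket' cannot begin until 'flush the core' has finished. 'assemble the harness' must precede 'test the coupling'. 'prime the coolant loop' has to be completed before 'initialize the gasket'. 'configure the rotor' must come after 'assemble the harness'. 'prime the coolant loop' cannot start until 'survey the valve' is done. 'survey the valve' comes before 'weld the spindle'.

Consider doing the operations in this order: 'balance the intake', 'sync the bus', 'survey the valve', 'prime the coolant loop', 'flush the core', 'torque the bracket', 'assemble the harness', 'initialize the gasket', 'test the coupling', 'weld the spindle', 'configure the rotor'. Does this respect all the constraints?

No

In the proposed order, 'flush the core' appears before 'initialize the gasket'.
But one of the constraints requires 'initialize the gasket' before 'flush the core', so this ordering violates it.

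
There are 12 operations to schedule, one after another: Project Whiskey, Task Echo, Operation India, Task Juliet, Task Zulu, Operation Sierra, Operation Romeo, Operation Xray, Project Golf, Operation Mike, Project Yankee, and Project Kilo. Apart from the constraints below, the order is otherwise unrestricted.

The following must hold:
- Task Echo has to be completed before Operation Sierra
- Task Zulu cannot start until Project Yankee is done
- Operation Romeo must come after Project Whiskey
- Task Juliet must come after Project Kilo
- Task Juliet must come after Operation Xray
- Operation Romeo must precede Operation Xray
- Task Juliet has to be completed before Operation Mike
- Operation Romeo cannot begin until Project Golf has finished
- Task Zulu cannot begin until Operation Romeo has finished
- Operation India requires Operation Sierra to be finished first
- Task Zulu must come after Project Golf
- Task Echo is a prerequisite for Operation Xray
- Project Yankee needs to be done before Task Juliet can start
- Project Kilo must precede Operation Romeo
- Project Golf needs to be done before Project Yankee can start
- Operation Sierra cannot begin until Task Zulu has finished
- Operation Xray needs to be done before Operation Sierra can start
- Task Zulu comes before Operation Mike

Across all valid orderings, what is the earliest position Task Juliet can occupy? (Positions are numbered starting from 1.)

The operations that are forced before Task Juliet, directly or transitively, are Project Whiskey, Task Echo, Operation Romeo, Operation Xray, Project Golf, Project Yankee, Project Kilo. That's 7 operations.
So at minimum 7 operations come before Task Juliet, putting Task Juliet no earlier than position 8. That position is achievable by scheduling exactly those predecessors first.

8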